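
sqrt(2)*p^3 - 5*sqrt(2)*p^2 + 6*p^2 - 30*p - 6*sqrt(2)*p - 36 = (p - 6)*(p + 3*sqrt(2))*(sqrt(2)*p + sqrt(2))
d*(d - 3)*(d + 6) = d^3 + 3*d^2 - 18*d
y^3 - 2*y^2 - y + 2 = (y - 2)*(y - 1)*(y + 1)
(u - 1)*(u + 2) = u^2 + u - 2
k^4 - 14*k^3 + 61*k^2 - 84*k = k*(k - 7)*(k - 4)*(k - 3)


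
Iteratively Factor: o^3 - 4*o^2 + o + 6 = (o - 2)*(o^2 - 2*o - 3) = (o - 2)*(o + 1)*(o - 3)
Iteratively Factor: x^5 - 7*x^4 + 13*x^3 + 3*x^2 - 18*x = (x - 3)*(x^4 - 4*x^3 + x^2 + 6*x) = (x - 3)*(x - 2)*(x^3 - 2*x^2 - 3*x) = (x - 3)*(x - 2)*(x + 1)*(x^2 - 3*x) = (x - 3)^2*(x - 2)*(x + 1)*(x)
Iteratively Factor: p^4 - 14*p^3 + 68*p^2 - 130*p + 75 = (p - 5)*(p^3 - 9*p^2 + 23*p - 15) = (p - 5)*(p - 1)*(p^2 - 8*p + 15) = (p - 5)*(p - 3)*(p - 1)*(p - 5)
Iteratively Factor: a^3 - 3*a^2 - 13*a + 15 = (a - 1)*(a^2 - 2*a - 15) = (a - 1)*(a + 3)*(a - 5)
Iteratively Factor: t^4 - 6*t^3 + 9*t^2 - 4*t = (t)*(t^3 - 6*t^2 + 9*t - 4) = t*(t - 1)*(t^2 - 5*t + 4) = t*(t - 1)^2*(t - 4)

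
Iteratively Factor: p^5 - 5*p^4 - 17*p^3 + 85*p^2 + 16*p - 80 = (p - 4)*(p^4 - p^3 - 21*p^2 + p + 20) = (p - 4)*(p + 1)*(p^3 - 2*p^2 - 19*p + 20) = (p - 5)*(p - 4)*(p + 1)*(p^2 + 3*p - 4) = (p - 5)*(p - 4)*(p + 1)*(p + 4)*(p - 1)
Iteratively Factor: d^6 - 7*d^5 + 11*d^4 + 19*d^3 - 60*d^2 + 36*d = (d - 2)*(d^5 - 5*d^4 + d^3 + 21*d^2 - 18*d) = (d - 2)*(d + 2)*(d^4 - 7*d^3 + 15*d^2 - 9*d) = (d - 3)*(d - 2)*(d + 2)*(d^3 - 4*d^2 + 3*d) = (d - 3)*(d - 2)*(d - 1)*(d + 2)*(d^2 - 3*d) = d*(d - 3)*(d - 2)*(d - 1)*(d + 2)*(d - 3)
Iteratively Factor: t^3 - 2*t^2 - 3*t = (t - 3)*(t^2 + t) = (t - 3)*(t + 1)*(t)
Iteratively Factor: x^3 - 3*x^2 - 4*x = (x)*(x^2 - 3*x - 4) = x*(x + 1)*(x - 4)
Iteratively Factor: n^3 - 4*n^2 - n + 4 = (n - 4)*(n^2 - 1) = (n - 4)*(n + 1)*(n - 1)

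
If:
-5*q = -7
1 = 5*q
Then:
No Solution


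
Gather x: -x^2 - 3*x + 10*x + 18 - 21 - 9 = -x^2 + 7*x - 12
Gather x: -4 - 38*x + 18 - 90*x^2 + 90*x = -90*x^2 + 52*x + 14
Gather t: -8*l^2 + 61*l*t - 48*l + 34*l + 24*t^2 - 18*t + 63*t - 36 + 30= -8*l^2 - 14*l + 24*t^2 + t*(61*l + 45) - 6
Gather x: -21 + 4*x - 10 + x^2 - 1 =x^2 + 4*x - 32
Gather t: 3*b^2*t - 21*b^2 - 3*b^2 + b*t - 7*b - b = -24*b^2 - 8*b + t*(3*b^2 + b)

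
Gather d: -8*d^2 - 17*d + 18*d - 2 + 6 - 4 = -8*d^2 + d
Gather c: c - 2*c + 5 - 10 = -c - 5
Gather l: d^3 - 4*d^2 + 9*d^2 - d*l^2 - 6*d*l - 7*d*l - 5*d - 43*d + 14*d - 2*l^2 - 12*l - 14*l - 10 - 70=d^3 + 5*d^2 - 34*d + l^2*(-d - 2) + l*(-13*d - 26) - 80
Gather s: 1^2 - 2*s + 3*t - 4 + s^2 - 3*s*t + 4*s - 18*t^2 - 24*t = s^2 + s*(2 - 3*t) - 18*t^2 - 21*t - 3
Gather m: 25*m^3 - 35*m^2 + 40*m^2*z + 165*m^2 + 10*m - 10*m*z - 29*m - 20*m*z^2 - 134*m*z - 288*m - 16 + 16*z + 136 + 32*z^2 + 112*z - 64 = 25*m^3 + m^2*(40*z + 130) + m*(-20*z^2 - 144*z - 307) + 32*z^2 + 128*z + 56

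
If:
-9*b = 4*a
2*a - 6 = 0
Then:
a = 3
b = -4/3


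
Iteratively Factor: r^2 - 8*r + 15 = (r - 3)*(r - 5)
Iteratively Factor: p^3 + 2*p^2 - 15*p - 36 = (p + 3)*(p^2 - p - 12) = (p - 4)*(p + 3)*(p + 3)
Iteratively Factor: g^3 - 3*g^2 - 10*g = (g)*(g^2 - 3*g - 10) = g*(g - 5)*(g + 2)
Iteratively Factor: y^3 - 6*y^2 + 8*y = (y - 4)*(y^2 - 2*y) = y*(y - 4)*(y - 2)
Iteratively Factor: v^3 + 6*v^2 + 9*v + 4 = (v + 1)*(v^2 + 5*v + 4) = (v + 1)^2*(v + 4)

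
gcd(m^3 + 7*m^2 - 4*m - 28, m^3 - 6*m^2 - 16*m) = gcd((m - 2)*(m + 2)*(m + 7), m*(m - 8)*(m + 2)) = m + 2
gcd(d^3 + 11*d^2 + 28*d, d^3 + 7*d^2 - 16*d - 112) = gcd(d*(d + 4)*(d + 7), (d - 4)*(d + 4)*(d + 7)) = d^2 + 11*d + 28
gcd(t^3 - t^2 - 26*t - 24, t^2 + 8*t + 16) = t + 4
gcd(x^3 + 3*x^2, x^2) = x^2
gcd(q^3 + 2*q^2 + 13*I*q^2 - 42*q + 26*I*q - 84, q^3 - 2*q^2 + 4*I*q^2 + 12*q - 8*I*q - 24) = q + 6*I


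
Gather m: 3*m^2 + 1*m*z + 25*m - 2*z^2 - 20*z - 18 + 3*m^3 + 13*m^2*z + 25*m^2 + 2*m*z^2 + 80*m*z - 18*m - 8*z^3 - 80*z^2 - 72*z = 3*m^3 + m^2*(13*z + 28) + m*(2*z^2 + 81*z + 7) - 8*z^3 - 82*z^2 - 92*z - 18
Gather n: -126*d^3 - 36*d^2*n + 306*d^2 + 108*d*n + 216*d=-126*d^3 + 306*d^2 + 216*d + n*(-36*d^2 + 108*d)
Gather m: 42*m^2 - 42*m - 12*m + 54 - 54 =42*m^2 - 54*m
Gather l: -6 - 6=-12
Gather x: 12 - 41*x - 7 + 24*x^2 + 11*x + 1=24*x^2 - 30*x + 6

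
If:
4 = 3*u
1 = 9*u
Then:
No Solution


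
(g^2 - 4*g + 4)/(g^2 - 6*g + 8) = (g - 2)/(g - 4)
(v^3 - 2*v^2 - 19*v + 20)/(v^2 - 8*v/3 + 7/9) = 9*(v^3 - 2*v^2 - 19*v + 20)/(9*v^2 - 24*v + 7)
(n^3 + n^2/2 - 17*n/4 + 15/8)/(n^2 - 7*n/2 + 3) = (n^2 + 2*n - 5/4)/(n - 2)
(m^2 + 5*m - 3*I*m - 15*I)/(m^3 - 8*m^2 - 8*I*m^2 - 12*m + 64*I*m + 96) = (m^2 + m*(5 - 3*I) - 15*I)/(m^3 + m^2*(-8 - 8*I) + m*(-12 + 64*I) + 96)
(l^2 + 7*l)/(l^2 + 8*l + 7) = l/(l + 1)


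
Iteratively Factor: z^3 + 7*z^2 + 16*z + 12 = (z + 2)*(z^2 + 5*z + 6) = (z + 2)^2*(z + 3)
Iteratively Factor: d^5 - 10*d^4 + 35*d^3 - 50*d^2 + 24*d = (d - 1)*(d^4 - 9*d^3 + 26*d^2 - 24*d) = (d - 3)*(d - 1)*(d^3 - 6*d^2 + 8*d) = (d - 3)*(d - 2)*(d - 1)*(d^2 - 4*d) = d*(d - 3)*(d - 2)*(d - 1)*(d - 4)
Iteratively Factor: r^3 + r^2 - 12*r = (r)*(r^2 + r - 12) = r*(r + 4)*(r - 3)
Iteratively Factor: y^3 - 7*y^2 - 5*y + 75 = (y - 5)*(y^2 - 2*y - 15) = (y - 5)*(y + 3)*(y - 5)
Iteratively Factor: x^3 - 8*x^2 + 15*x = (x - 3)*(x^2 - 5*x) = x*(x - 3)*(x - 5)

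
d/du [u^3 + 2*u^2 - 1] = u*(3*u + 4)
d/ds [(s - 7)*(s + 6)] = 2*s - 1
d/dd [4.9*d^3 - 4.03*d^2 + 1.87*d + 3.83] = 14.7*d^2 - 8.06*d + 1.87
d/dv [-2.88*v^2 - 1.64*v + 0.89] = -5.76*v - 1.64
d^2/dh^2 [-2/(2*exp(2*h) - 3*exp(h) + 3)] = 2*(-2*(4*exp(h) - 3)^2*exp(h) + (8*exp(h) - 3)*(2*exp(2*h) - 3*exp(h) + 3))*exp(h)/(2*exp(2*h) - 3*exp(h) + 3)^3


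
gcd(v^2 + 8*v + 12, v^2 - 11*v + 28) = 1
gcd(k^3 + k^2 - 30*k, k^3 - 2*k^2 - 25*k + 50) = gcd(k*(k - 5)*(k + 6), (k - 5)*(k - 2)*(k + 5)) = k - 5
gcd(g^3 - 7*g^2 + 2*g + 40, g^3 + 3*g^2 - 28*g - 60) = g^2 - 3*g - 10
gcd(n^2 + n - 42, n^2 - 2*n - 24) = n - 6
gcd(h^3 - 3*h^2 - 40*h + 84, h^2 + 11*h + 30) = h + 6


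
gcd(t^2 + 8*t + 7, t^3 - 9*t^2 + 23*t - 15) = 1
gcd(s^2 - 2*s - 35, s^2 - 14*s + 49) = s - 7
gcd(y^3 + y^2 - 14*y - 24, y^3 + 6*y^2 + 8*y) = y + 2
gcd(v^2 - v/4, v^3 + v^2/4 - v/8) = v^2 - v/4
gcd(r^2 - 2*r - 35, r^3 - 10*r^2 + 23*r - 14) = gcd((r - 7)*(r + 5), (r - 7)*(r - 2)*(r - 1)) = r - 7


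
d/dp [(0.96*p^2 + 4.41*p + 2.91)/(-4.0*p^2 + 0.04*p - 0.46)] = (17.6784*p^2 + 22.3968*p - 2.145)/(16.0*p^4 - 0.32*p^3 + 3.6816*p^2 - 0.0368*p + 0.2116)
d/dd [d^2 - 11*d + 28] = 2*d - 11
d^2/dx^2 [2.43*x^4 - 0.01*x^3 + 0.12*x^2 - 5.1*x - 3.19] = 29.16*x^2 - 0.06*x + 0.24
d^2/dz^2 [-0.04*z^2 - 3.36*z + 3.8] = -0.0800000000000000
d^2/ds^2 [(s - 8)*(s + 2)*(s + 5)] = 6*s - 2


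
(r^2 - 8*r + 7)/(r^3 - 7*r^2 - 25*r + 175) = (r - 1)/(r^2 - 25)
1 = 1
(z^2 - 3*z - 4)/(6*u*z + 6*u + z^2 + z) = (z - 4)/(6*u + z)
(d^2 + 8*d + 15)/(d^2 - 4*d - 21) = (d + 5)/(d - 7)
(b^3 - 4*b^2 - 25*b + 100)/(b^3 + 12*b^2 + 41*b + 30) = (b^2 - 9*b + 20)/(b^2 + 7*b + 6)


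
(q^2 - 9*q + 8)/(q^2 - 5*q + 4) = (q - 8)/(q - 4)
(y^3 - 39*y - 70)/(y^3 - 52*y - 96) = (-y^3 + 39*y + 70)/(-y^3 + 52*y + 96)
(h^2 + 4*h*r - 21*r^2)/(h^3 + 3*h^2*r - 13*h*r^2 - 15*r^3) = (h + 7*r)/(h^2 + 6*h*r + 5*r^2)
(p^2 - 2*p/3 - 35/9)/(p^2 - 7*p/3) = (p + 5/3)/p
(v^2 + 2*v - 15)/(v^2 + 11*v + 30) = (v - 3)/(v + 6)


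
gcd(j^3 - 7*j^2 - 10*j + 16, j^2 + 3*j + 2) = j + 2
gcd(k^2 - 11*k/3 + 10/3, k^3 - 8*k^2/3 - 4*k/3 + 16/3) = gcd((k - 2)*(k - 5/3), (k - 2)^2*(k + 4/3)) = k - 2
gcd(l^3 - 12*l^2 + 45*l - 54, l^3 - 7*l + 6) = 1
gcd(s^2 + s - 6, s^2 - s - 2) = s - 2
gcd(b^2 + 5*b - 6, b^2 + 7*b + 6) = b + 6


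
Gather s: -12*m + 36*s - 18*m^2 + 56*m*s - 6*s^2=-18*m^2 - 12*m - 6*s^2 + s*(56*m + 36)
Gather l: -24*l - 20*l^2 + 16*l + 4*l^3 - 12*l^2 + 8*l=4*l^3 - 32*l^2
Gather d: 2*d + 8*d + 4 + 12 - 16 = 10*d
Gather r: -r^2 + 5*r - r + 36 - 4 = -r^2 + 4*r + 32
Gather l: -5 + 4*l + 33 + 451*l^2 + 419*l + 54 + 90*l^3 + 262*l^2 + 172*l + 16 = 90*l^3 + 713*l^2 + 595*l + 98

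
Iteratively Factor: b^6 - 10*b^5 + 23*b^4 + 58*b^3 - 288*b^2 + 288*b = (b - 4)*(b^5 - 6*b^4 - b^3 + 54*b^2 - 72*b) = (b - 4)*(b - 3)*(b^4 - 3*b^3 - 10*b^2 + 24*b) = (b - 4)*(b - 3)*(b + 3)*(b^3 - 6*b^2 + 8*b) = (b - 4)*(b - 3)*(b - 2)*(b + 3)*(b^2 - 4*b) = b*(b - 4)*(b - 3)*(b - 2)*(b + 3)*(b - 4)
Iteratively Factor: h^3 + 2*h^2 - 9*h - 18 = (h + 3)*(h^2 - h - 6) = (h + 2)*(h + 3)*(h - 3)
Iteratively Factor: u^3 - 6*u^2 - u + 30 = (u + 2)*(u^2 - 8*u + 15) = (u - 5)*(u + 2)*(u - 3)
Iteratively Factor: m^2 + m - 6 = (m + 3)*(m - 2)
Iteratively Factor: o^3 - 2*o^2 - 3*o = (o)*(o^2 - 2*o - 3) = o*(o - 3)*(o + 1)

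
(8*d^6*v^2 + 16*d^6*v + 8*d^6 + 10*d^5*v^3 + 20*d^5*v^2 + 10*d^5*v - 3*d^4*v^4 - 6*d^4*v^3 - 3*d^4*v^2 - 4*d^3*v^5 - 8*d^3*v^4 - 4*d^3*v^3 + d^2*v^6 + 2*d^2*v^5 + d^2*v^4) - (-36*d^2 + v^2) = 8*d^6*v^2 + 16*d^6*v + 8*d^6 + 10*d^5*v^3 + 20*d^5*v^2 + 10*d^5*v - 3*d^4*v^4 - 6*d^4*v^3 - 3*d^4*v^2 - 4*d^3*v^5 - 8*d^3*v^4 - 4*d^3*v^3 + d^2*v^6 + 2*d^2*v^5 + d^2*v^4 + 36*d^2 - v^2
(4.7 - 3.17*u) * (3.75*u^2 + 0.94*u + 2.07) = -11.8875*u^3 + 14.6452*u^2 - 2.1439*u + 9.729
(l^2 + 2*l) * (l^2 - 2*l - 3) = l^4 - 7*l^2 - 6*l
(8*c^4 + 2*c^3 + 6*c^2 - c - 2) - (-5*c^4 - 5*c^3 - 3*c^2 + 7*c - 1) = 13*c^4 + 7*c^3 + 9*c^2 - 8*c - 1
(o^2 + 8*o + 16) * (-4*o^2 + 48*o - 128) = -4*o^4 + 16*o^3 + 192*o^2 - 256*o - 2048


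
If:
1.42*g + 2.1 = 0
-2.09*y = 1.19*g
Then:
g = -1.48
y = 0.84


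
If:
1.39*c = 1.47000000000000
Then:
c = 1.06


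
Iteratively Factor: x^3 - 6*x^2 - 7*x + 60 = (x + 3)*(x^2 - 9*x + 20) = (x - 4)*(x + 3)*(x - 5)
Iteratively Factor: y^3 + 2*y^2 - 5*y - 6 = (y + 1)*(y^2 + y - 6) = (y - 2)*(y + 1)*(y + 3)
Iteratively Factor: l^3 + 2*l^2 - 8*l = (l)*(l^2 + 2*l - 8) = l*(l - 2)*(l + 4)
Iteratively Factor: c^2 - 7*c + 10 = (c - 2)*(c - 5)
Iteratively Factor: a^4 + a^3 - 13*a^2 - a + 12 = (a + 4)*(a^3 - 3*a^2 - a + 3) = (a + 1)*(a + 4)*(a^2 - 4*a + 3) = (a - 3)*(a + 1)*(a + 4)*(a - 1)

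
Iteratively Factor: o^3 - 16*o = (o + 4)*(o^2 - 4*o) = (o - 4)*(o + 4)*(o)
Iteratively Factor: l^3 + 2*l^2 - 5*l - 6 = (l - 2)*(l^2 + 4*l + 3) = (l - 2)*(l + 3)*(l + 1)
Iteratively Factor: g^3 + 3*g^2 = (g)*(g^2 + 3*g) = g*(g + 3)*(g)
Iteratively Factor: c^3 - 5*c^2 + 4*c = (c - 4)*(c^2 - c) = c*(c - 4)*(c - 1)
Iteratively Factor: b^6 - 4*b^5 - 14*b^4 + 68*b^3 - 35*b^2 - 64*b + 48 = (b - 1)*(b^5 - 3*b^4 - 17*b^3 + 51*b^2 + 16*b - 48) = (b - 1)*(b + 4)*(b^4 - 7*b^3 + 11*b^2 + 7*b - 12) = (b - 4)*(b - 1)*(b + 4)*(b^3 - 3*b^2 - b + 3) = (b - 4)*(b - 3)*(b - 1)*(b + 4)*(b^2 - 1) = (b - 4)*(b - 3)*(b - 1)*(b + 1)*(b + 4)*(b - 1)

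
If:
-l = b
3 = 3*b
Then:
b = 1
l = -1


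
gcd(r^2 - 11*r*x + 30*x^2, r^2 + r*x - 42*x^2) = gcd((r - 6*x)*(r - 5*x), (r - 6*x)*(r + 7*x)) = -r + 6*x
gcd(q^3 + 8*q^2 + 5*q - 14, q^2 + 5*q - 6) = q - 1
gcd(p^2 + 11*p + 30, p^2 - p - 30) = p + 5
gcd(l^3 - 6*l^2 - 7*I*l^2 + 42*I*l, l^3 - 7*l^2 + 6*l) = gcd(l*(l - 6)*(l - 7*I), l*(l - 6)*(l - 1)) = l^2 - 6*l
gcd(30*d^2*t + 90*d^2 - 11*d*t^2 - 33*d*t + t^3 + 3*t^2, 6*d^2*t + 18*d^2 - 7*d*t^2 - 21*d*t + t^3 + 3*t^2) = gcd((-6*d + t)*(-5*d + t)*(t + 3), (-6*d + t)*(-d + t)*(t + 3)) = -6*d*t - 18*d + t^2 + 3*t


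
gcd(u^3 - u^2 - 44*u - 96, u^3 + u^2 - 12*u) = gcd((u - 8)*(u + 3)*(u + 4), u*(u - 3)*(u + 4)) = u + 4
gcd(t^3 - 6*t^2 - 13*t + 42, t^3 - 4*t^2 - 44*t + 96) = t - 2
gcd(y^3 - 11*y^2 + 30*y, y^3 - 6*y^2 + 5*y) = y^2 - 5*y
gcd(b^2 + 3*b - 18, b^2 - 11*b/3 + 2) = b - 3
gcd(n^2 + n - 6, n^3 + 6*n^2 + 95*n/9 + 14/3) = n + 3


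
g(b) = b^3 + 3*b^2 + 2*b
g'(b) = 3*b^2 + 6*b + 2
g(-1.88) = 0.20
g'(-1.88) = 1.32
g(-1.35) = 0.31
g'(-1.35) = -0.63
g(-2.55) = -2.17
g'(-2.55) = 6.21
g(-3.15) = -7.79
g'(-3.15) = 12.87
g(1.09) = 7.04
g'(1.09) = 12.10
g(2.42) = 36.58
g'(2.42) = 34.09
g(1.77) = 18.48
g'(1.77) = 22.02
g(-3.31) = -10.02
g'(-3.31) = 15.01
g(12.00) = 2184.00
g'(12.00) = 506.00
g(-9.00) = -504.00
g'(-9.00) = 191.00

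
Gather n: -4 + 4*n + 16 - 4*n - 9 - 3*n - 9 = -3*n - 6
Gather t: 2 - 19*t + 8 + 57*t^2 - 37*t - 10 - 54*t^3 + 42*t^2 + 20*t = -54*t^3 + 99*t^2 - 36*t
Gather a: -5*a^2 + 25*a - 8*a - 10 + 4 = -5*a^2 + 17*a - 6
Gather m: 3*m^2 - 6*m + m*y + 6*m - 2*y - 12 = 3*m^2 + m*y - 2*y - 12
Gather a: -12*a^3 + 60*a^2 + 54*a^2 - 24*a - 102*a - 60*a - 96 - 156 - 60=-12*a^3 + 114*a^2 - 186*a - 312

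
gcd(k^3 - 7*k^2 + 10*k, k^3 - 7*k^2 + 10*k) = k^3 - 7*k^2 + 10*k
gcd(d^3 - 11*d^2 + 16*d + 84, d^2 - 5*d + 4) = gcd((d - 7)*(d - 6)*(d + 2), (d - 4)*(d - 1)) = 1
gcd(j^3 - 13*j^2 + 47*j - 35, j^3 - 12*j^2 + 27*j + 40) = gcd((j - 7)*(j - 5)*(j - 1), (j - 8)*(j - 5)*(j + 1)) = j - 5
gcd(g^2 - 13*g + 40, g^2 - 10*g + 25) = g - 5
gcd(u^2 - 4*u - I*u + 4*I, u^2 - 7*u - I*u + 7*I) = u - I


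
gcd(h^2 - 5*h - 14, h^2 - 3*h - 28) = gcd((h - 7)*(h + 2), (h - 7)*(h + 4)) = h - 7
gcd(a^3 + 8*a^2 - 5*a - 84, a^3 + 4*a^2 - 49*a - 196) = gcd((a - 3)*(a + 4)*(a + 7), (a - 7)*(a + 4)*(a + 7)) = a^2 + 11*a + 28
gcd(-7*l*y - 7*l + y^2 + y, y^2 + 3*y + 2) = y + 1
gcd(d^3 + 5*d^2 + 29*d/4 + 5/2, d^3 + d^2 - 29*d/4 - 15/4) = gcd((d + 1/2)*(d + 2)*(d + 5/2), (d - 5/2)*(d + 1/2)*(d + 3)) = d + 1/2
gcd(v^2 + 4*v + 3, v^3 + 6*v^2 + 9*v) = v + 3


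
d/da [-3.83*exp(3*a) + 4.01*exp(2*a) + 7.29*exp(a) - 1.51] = (-11.49*exp(2*a) + 8.02*exp(a) + 7.29)*exp(a)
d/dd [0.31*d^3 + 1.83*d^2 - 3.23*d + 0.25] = 0.93*d^2 + 3.66*d - 3.23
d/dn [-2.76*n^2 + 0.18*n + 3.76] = 0.18 - 5.52*n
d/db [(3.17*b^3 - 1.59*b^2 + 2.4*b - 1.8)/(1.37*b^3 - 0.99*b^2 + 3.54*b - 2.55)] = (-0.959999999999997*b^4 + 15.8676*b^3 - 20.1051*b^2 + 4.545*b + 0.252000000000001)/(1.8769*b^6 - 2.7126*b^5 + 10.6797*b^4 - 13.9962*b^3 + 17.5806*b^2 - 18.054*b + 6.5025)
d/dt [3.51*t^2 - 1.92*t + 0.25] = 7.02*t - 1.92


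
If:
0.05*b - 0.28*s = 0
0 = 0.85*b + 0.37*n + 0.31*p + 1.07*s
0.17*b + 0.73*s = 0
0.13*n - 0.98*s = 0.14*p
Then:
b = 0.00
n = 0.00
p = 0.00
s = 0.00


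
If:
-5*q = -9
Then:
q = 9/5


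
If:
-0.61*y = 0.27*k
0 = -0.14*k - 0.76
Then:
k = -5.43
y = 2.40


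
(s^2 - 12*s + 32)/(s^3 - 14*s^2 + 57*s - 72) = (s - 4)/(s^2 - 6*s + 9)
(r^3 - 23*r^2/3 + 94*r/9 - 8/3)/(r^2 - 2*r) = (9*r^3 - 69*r^2 + 94*r - 24)/(9*r*(r - 2))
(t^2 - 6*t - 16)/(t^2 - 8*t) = (t + 2)/t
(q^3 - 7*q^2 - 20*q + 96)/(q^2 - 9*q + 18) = (q^2 - 4*q - 32)/(q - 6)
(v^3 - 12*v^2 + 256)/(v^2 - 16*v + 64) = v + 4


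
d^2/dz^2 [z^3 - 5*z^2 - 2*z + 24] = 6*z - 10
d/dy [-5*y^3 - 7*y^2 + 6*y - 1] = -15*y^2 - 14*y + 6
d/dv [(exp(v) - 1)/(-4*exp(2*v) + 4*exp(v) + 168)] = (-(1 - exp(v))*(2*exp(v) - 1) - exp(2*v) + exp(v) + 42)*exp(v)/(4*(-exp(2*v) + exp(v) + 42)^2)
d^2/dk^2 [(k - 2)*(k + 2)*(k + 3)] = 6*k + 6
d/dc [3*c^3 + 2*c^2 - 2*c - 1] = 9*c^2 + 4*c - 2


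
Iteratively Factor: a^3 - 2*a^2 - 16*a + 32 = (a - 2)*(a^2 - 16) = (a - 4)*(a - 2)*(a + 4)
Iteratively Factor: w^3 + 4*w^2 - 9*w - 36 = (w + 4)*(w^2 - 9) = (w + 3)*(w + 4)*(w - 3)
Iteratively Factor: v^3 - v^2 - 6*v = (v)*(v^2 - v - 6) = v*(v - 3)*(v + 2)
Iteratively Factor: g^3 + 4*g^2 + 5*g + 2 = (g + 1)*(g^2 + 3*g + 2) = (g + 1)*(g + 2)*(g + 1)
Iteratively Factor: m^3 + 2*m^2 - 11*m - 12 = (m - 3)*(m^2 + 5*m + 4) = (m - 3)*(m + 4)*(m + 1)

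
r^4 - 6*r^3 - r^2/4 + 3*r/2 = r*(r - 6)*(r - 1/2)*(r + 1/2)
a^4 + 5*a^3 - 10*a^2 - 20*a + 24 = (a - 2)*(a - 1)*(a + 2)*(a + 6)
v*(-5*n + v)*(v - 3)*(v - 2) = -5*n*v^3 + 25*n*v^2 - 30*n*v + v^4 - 5*v^3 + 6*v^2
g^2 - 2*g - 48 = (g - 8)*(g + 6)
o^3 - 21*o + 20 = (o - 4)*(o - 1)*(o + 5)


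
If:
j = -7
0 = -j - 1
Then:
No Solution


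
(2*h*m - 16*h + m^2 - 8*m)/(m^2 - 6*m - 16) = (2*h + m)/(m + 2)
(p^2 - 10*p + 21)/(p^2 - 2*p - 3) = (p - 7)/(p + 1)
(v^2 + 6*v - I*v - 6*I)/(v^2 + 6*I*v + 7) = (v + 6)/(v + 7*I)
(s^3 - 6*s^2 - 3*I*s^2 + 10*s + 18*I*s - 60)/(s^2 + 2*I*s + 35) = (s^2 + 2*s*(-3 + I) - 12*I)/(s + 7*I)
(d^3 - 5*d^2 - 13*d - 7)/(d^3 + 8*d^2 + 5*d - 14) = (d^3 - 5*d^2 - 13*d - 7)/(d^3 + 8*d^2 + 5*d - 14)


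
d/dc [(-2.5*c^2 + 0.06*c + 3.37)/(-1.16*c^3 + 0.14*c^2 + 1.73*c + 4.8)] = (-2.9*c^4 + 0.1392*c^3 + 7.3942*c^2 - 24.9436*c - 5.5421)/(1.3456*c^6 - 0.3248*c^5 - 3.994*c^4 - 10.6516*c^3 + 4.3369*c^2 + 16.608*c + 23.04)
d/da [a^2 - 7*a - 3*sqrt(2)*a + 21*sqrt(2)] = 2*a - 7 - 3*sqrt(2)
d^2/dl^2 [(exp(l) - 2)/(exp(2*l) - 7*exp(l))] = (exp(3*l) - exp(2*l) + 42*exp(l) - 98)*exp(-l)/(exp(3*l) - 21*exp(2*l) + 147*exp(l) - 343)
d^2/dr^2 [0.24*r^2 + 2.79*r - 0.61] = 0.480000000000000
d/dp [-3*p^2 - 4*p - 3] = -6*p - 4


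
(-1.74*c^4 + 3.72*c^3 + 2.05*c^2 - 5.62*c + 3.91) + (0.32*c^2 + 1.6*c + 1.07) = -1.74*c^4 + 3.72*c^3 + 2.37*c^2 - 4.02*c + 4.98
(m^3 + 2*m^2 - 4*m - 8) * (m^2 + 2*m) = m^5 + 4*m^4 - 16*m^2 - 16*m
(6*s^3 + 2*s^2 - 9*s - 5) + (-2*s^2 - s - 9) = 6*s^3 - 10*s - 14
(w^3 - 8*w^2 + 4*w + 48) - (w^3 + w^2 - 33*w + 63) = -9*w^2 + 37*w - 15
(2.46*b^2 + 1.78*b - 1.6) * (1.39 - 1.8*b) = -4.428*b^3 + 0.215399999999999*b^2 + 5.3542*b - 2.224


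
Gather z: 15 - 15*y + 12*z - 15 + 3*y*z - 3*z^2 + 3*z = -15*y - 3*z^2 + z*(3*y + 15)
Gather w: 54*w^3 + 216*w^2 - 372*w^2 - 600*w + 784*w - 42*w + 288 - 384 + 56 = 54*w^3 - 156*w^2 + 142*w - 40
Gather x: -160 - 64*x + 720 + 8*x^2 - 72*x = 8*x^2 - 136*x + 560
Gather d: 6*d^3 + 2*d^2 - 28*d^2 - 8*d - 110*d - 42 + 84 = 6*d^3 - 26*d^2 - 118*d + 42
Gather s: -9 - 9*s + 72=63 - 9*s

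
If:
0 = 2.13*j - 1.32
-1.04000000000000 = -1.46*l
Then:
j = 0.62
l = 0.71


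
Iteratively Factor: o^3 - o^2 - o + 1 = (o - 1)*(o^2 - 1) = (o - 1)^2*(o + 1)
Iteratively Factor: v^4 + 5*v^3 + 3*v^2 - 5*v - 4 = (v + 4)*(v^3 + v^2 - v - 1) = (v + 1)*(v + 4)*(v^2 - 1) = (v + 1)^2*(v + 4)*(v - 1)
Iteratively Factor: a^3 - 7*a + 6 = (a + 3)*(a^2 - 3*a + 2) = (a - 1)*(a + 3)*(a - 2)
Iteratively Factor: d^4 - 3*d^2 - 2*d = (d - 2)*(d^3 + 2*d^2 + d) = d*(d - 2)*(d^2 + 2*d + 1) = d*(d - 2)*(d + 1)*(d + 1)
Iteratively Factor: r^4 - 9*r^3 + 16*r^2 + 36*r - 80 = (r + 2)*(r^3 - 11*r^2 + 38*r - 40) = (r - 2)*(r + 2)*(r^2 - 9*r + 20) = (r - 5)*(r - 2)*(r + 2)*(r - 4)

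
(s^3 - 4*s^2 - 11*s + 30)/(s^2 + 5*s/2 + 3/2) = 2*(s^3 - 4*s^2 - 11*s + 30)/(2*s^2 + 5*s + 3)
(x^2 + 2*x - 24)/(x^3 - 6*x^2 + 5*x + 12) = (x + 6)/(x^2 - 2*x - 3)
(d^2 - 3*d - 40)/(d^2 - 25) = (d - 8)/(d - 5)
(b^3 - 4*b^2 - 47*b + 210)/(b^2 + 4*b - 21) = (b^2 - 11*b + 30)/(b - 3)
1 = 1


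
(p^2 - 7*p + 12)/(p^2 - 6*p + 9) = (p - 4)/(p - 3)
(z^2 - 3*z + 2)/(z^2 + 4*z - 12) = (z - 1)/(z + 6)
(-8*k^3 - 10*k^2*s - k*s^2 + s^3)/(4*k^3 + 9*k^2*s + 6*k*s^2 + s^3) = (-8*k^2 - 2*k*s + s^2)/(4*k^2 + 5*k*s + s^2)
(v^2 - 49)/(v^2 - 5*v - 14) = (v + 7)/(v + 2)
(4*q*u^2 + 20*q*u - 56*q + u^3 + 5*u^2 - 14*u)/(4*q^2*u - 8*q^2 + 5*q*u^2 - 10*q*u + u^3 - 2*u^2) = (u + 7)/(q + u)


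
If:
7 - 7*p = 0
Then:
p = 1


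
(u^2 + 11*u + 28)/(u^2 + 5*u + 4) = (u + 7)/(u + 1)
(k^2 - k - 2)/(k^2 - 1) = (k - 2)/(k - 1)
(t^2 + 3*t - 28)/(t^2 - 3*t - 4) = (t + 7)/(t + 1)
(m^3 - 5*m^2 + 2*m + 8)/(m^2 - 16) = (m^2 - m - 2)/(m + 4)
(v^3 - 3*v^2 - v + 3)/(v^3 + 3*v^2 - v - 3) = (v - 3)/(v + 3)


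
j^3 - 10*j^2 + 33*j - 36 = (j - 4)*(j - 3)^2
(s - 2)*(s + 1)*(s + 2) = s^3 + s^2 - 4*s - 4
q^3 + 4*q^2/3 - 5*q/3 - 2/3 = (q - 1)*(q + 1/3)*(q + 2)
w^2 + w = w*(w + 1)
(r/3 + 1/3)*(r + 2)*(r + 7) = r^3/3 + 10*r^2/3 + 23*r/3 + 14/3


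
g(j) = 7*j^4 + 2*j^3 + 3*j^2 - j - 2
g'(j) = 28*j^3 + 6*j^2 + 6*j - 1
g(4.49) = 3080.04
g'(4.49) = 2681.43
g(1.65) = 65.39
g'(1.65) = 151.01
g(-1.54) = 38.72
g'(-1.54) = -98.27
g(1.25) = 22.43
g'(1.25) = 70.56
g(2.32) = 239.59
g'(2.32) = 394.86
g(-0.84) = 3.26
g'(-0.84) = -18.40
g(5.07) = 4955.89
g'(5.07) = 3832.72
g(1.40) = 34.86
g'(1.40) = 95.99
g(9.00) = 47617.00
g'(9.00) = 20951.00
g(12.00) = 149026.00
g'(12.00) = 49319.00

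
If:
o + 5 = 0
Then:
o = -5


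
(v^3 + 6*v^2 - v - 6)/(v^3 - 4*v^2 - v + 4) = (v + 6)/(v - 4)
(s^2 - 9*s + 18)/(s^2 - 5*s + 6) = (s - 6)/(s - 2)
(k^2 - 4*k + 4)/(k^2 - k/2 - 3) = 2*(k - 2)/(2*k + 3)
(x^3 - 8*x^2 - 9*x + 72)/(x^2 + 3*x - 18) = (x^2 - 5*x - 24)/(x + 6)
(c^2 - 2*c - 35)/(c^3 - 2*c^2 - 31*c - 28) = (c + 5)/(c^2 + 5*c + 4)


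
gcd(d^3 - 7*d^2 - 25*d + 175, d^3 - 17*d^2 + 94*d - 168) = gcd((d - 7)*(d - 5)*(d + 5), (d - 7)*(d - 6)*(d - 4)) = d - 7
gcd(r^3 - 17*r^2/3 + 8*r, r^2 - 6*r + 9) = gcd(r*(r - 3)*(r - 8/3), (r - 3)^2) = r - 3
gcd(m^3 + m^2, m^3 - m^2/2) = m^2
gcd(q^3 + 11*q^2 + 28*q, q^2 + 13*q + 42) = q + 7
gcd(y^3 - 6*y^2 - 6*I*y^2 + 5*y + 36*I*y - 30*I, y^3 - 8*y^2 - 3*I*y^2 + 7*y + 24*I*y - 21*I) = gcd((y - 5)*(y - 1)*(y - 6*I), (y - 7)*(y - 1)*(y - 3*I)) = y - 1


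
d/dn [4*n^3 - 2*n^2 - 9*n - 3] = 12*n^2 - 4*n - 9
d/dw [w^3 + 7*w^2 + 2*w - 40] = 3*w^2 + 14*w + 2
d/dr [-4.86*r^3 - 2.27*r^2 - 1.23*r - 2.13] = -14.58*r^2 - 4.54*r - 1.23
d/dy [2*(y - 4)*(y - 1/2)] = 4*y - 9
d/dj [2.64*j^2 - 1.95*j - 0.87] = 5.28*j - 1.95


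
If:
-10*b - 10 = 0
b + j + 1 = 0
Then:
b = -1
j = 0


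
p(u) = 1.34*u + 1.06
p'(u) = 1.34000000000000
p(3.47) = 5.71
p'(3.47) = 1.34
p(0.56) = 1.81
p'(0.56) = 1.34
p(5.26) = 8.11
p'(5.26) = 1.34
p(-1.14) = -0.47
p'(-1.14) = 1.34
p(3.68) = 5.99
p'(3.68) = 1.34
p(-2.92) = -2.85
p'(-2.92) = 1.34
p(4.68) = 7.33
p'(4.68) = 1.34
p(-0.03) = 1.02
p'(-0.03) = 1.34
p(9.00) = 13.12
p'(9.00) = 1.34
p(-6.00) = -6.98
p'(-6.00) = 1.34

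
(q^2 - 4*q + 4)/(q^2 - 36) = (q^2 - 4*q + 4)/(q^2 - 36)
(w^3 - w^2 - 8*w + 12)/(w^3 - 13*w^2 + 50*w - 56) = (w^2 + w - 6)/(w^2 - 11*w + 28)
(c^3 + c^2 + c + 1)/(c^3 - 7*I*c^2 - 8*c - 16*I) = (c^2 + c*(1 - I) - I)/(c^2 - 8*I*c - 16)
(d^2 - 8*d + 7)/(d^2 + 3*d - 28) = (d^2 - 8*d + 7)/(d^2 + 3*d - 28)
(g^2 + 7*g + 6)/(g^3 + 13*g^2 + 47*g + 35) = (g + 6)/(g^2 + 12*g + 35)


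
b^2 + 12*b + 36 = (b + 6)^2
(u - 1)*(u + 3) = u^2 + 2*u - 3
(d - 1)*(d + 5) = d^2 + 4*d - 5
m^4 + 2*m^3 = m^3*(m + 2)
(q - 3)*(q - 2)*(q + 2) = q^3 - 3*q^2 - 4*q + 12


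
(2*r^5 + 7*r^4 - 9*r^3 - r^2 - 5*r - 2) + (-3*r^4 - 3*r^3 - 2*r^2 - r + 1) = 2*r^5 + 4*r^4 - 12*r^3 - 3*r^2 - 6*r - 1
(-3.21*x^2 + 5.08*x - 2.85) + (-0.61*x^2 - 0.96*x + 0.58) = -3.82*x^2 + 4.12*x - 2.27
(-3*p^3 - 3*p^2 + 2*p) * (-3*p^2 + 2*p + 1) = 9*p^5 + 3*p^4 - 15*p^3 + p^2 + 2*p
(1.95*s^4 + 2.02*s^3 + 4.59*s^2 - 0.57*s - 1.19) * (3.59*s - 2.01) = 7.0005*s^5 + 3.3323*s^4 + 12.4179*s^3 - 11.2722*s^2 - 3.1264*s + 2.3919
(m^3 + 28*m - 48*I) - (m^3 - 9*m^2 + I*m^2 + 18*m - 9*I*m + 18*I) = 9*m^2 - I*m^2 + 10*m + 9*I*m - 66*I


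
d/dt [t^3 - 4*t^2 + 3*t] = 3*t^2 - 8*t + 3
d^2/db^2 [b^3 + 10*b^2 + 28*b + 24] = 6*b + 20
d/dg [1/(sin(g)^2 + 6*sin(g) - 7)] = -2*(sin(g) + 3)*cos(g)/(sin(g)^2 + 6*sin(g) - 7)^2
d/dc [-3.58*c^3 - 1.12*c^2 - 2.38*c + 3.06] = -10.74*c^2 - 2.24*c - 2.38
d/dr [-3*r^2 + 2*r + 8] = 2 - 6*r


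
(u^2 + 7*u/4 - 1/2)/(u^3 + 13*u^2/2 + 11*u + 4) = (4*u - 1)/(2*(2*u^2 + 9*u + 4))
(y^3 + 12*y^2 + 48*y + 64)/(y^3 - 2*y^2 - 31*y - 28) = (y^2 + 8*y + 16)/(y^2 - 6*y - 7)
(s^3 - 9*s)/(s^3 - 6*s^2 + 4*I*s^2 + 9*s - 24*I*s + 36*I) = s*(s + 3)/(s^2 + s*(-3 + 4*I) - 12*I)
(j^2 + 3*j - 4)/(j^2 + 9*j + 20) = (j - 1)/(j + 5)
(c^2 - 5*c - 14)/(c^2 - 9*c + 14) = (c + 2)/(c - 2)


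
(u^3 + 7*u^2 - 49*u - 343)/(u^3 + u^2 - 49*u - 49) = (u + 7)/(u + 1)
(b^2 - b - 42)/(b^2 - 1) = (b^2 - b - 42)/(b^2 - 1)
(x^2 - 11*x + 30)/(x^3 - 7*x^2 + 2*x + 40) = (x - 6)/(x^2 - 2*x - 8)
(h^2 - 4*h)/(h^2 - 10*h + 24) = h/(h - 6)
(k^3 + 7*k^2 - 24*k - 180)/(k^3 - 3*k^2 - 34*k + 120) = (k + 6)/(k - 4)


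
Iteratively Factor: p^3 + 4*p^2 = (p)*(p^2 + 4*p) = p^2*(p + 4)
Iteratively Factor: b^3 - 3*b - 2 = (b - 2)*(b^2 + 2*b + 1) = (b - 2)*(b + 1)*(b + 1)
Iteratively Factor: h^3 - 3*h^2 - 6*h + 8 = (h + 2)*(h^2 - 5*h + 4) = (h - 1)*(h + 2)*(h - 4)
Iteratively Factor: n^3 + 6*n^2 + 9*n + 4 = (n + 1)*(n^2 + 5*n + 4) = (n + 1)^2*(n + 4)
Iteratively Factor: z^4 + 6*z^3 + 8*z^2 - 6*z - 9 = (z + 1)*(z^3 + 5*z^2 + 3*z - 9) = (z + 1)*(z + 3)*(z^2 + 2*z - 3) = (z + 1)*(z + 3)^2*(z - 1)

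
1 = 1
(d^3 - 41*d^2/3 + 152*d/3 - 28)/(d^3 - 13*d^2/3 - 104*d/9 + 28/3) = 3*(d - 7)/(3*d + 7)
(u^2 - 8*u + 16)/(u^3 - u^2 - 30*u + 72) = (u - 4)/(u^2 + 3*u - 18)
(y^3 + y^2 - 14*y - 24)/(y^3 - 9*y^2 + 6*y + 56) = (y + 3)/(y - 7)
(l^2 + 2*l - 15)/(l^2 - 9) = (l + 5)/(l + 3)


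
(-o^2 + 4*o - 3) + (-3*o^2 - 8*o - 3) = -4*o^2 - 4*o - 6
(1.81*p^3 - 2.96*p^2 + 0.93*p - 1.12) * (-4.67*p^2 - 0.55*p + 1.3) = -8.4527*p^5 + 12.8277*p^4 - 0.362099999999999*p^3 + 0.870900000000001*p^2 + 1.825*p - 1.456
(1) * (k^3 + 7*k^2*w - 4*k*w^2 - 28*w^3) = k^3 + 7*k^2*w - 4*k*w^2 - 28*w^3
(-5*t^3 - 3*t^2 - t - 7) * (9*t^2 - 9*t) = -45*t^5 + 18*t^4 + 18*t^3 - 54*t^2 + 63*t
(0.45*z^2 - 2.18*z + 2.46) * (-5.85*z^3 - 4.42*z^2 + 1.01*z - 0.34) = -2.6325*z^5 + 10.764*z^4 - 4.3009*z^3 - 13.228*z^2 + 3.2258*z - 0.8364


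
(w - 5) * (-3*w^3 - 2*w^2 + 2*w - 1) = -3*w^4 + 13*w^3 + 12*w^2 - 11*w + 5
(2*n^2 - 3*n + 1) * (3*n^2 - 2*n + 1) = 6*n^4 - 13*n^3 + 11*n^2 - 5*n + 1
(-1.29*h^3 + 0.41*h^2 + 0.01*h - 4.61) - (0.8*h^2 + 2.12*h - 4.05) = -1.29*h^3 - 0.39*h^2 - 2.11*h - 0.56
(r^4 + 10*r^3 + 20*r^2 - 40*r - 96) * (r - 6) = r^5 + 4*r^4 - 40*r^3 - 160*r^2 + 144*r + 576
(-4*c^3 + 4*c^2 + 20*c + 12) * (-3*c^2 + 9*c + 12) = 12*c^5 - 48*c^4 - 72*c^3 + 192*c^2 + 348*c + 144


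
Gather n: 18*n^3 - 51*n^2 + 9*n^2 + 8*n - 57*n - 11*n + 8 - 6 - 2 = 18*n^3 - 42*n^2 - 60*n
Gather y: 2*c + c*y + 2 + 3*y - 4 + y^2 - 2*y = 2*c + y^2 + y*(c + 1) - 2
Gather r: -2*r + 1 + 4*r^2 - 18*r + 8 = 4*r^2 - 20*r + 9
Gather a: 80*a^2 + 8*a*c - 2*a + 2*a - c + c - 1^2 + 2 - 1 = 80*a^2 + 8*a*c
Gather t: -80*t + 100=100 - 80*t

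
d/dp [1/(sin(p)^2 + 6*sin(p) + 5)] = -2*(sin(p) + 3)*cos(p)/(sin(p)^2 + 6*sin(p) + 5)^2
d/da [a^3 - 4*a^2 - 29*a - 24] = 3*a^2 - 8*a - 29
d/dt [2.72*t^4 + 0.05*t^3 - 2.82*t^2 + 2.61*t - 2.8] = 10.88*t^3 + 0.15*t^2 - 5.64*t + 2.61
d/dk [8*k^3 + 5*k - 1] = 24*k^2 + 5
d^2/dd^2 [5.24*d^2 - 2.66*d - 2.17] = 10.4800000000000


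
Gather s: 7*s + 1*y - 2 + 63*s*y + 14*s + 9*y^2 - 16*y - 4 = s*(63*y + 21) + 9*y^2 - 15*y - 6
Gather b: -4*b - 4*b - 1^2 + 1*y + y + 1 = -8*b + 2*y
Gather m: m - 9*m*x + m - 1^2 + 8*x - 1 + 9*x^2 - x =m*(2 - 9*x) + 9*x^2 + 7*x - 2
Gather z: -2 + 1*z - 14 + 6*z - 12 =7*z - 28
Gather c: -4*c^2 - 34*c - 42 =-4*c^2 - 34*c - 42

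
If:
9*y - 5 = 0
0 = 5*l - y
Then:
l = 1/9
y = 5/9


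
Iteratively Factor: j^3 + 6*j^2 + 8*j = (j)*(j^2 + 6*j + 8) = j*(j + 2)*(j + 4)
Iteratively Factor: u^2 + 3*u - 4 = (u + 4)*(u - 1)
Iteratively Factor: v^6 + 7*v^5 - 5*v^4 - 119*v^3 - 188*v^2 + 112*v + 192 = (v - 4)*(v^5 + 11*v^4 + 39*v^3 + 37*v^2 - 40*v - 48) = (v - 4)*(v + 3)*(v^4 + 8*v^3 + 15*v^2 - 8*v - 16) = (v - 4)*(v + 1)*(v + 3)*(v^3 + 7*v^2 + 8*v - 16) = (v - 4)*(v + 1)*(v + 3)*(v + 4)*(v^2 + 3*v - 4) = (v - 4)*(v + 1)*(v + 3)*(v + 4)^2*(v - 1)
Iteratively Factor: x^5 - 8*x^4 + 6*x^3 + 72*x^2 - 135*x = (x + 3)*(x^4 - 11*x^3 + 39*x^2 - 45*x) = (x - 3)*(x + 3)*(x^3 - 8*x^2 + 15*x) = (x - 3)^2*(x + 3)*(x^2 - 5*x) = x*(x - 3)^2*(x + 3)*(x - 5)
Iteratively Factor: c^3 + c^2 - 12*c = (c + 4)*(c^2 - 3*c) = c*(c + 4)*(c - 3)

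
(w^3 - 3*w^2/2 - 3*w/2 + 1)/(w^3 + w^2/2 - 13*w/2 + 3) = (w + 1)/(w + 3)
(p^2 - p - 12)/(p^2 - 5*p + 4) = (p + 3)/(p - 1)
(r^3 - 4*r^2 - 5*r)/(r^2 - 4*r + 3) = r*(r^2 - 4*r - 5)/(r^2 - 4*r + 3)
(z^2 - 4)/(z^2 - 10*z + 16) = (z + 2)/(z - 8)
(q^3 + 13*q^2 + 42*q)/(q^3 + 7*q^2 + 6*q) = (q + 7)/(q + 1)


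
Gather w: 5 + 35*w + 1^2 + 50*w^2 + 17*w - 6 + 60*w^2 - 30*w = 110*w^2 + 22*w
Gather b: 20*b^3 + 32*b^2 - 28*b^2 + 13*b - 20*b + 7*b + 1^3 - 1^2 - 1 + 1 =20*b^3 + 4*b^2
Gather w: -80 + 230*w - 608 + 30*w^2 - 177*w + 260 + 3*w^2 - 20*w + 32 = 33*w^2 + 33*w - 396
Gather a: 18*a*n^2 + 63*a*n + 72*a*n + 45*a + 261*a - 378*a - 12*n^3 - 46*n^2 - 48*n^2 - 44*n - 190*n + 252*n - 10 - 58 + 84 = a*(18*n^2 + 135*n - 72) - 12*n^3 - 94*n^2 + 18*n + 16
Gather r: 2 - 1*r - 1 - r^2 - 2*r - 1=-r^2 - 3*r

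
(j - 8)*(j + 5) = j^2 - 3*j - 40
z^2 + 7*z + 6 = (z + 1)*(z + 6)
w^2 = w^2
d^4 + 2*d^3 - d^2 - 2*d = d*(d - 1)*(d + 1)*(d + 2)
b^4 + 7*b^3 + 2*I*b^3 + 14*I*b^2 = b^2*(b + 7)*(b + 2*I)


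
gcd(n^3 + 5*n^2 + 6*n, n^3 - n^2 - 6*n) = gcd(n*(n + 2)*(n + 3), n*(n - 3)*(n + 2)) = n^2 + 2*n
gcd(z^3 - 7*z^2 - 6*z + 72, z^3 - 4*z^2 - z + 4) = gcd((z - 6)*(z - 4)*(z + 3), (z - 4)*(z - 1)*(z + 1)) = z - 4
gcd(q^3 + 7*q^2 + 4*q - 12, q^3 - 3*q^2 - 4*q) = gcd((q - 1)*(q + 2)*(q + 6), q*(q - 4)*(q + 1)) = 1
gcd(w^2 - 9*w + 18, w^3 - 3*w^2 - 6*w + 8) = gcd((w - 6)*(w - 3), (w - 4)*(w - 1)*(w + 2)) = 1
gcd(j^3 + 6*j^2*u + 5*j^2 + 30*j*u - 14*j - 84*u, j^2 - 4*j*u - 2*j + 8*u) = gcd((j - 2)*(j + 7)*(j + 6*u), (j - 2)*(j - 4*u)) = j - 2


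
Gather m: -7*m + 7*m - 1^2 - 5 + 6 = 0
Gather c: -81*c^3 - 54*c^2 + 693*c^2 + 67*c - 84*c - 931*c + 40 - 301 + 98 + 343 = -81*c^3 + 639*c^2 - 948*c + 180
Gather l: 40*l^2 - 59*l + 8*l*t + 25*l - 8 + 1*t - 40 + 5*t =40*l^2 + l*(8*t - 34) + 6*t - 48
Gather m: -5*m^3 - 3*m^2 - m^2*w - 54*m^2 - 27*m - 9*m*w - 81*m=-5*m^3 + m^2*(-w - 57) + m*(-9*w - 108)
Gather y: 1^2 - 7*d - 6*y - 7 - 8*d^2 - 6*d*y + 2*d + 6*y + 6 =-8*d^2 - 6*d*y - 5*d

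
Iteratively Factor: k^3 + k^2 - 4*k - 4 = (k + 2)*(k^2 - k - 2) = (k - 2)*(k + 2)*(k + 1)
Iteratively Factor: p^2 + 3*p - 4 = (p - 1)*(p + 4)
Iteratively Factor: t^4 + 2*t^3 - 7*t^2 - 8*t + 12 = (t + 3)*(t^3 - t^2 - 4*t + 4) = (t - 2)*(t + 3)*(t^2 + t - 2) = (t - 2)*(t + 2)*(t + 3)*(t - 1)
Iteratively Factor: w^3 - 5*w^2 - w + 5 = (w - 1)*(w^2 - 4*w - 5) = (w - 5)*(w - 1)*(w + 1)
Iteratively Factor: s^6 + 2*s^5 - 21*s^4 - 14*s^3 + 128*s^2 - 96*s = (s + 4)*(s^5 - 2*s^4 - 13*s^3 + 38*s^2 - 24*s) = (s - 3)*(s + 4)*(s^4 + s^3 - 10*s^2 + 8*s) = s*(s - 3)*(s + 4)*(s^3 + s^2 - 10*s + 8) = s*(s - 3)*(s + 4)^2*(s^2 - 3*s + 2) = s*(s - 3)*(s - 2)*(s + 4)^2*(s - 1)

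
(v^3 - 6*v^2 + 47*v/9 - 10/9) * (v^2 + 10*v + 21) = v^5 + 4*v^4 - 304*v^3/9 - 674*v^2/9 + 887*v/9 - 70/3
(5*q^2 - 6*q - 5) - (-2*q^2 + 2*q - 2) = 7*q^2 - 8*q - 3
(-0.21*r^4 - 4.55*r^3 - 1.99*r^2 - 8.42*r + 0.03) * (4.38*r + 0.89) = -0.9198*r^5 - 20.1159*r^4 - 12.7657*r^3 - 38.6507*r^2 - 7.3624*r + 0.0267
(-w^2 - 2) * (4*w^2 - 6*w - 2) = -4*w^4 + 6*w^3 - 6*w^2 + 12*w + 4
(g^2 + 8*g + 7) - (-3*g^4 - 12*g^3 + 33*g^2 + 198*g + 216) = 3*g^4 + 12*g^3 - 32*g^2 - 190*g - 209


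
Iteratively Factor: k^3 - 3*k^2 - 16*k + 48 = (k - 4)*(k^2 + k - 12) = (k - 4)*(k + 4)*(k - 3)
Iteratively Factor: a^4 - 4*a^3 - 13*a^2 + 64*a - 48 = (a + 4)*(a^3 - 8*a^2 + 19*a - 12) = (a - 1)*(a + 4)*(a^2 - 7*a + 12) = (a - 3)*(a - 1)*(a + 4)*(a - 4)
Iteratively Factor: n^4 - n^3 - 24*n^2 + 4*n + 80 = (n - 5)*(n^3 + 4*n^2 - 4*n - 16) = (n - 5)*(n - 2)*(n^2 + 6*n + 8) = (n - 5)*(n - 2)*(n + 2)*(n + 4)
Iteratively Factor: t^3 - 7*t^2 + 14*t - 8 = (t - 2)*(t^2 - 5*t + 4) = (t - 4)*(t - 2)*(t - 1)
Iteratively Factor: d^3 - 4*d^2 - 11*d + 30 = (d - 2)*(d^2 - 2*d - 15) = (d - 2)*(d + 3)*(d - 5)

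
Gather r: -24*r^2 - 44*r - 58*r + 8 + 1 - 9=-24*r^2 - 102*r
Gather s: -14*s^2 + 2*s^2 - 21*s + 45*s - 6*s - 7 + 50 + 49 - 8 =-12*s^2 + 18*s + 84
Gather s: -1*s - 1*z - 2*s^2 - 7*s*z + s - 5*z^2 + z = -2*s^2 - 7*s*z - 5*z^2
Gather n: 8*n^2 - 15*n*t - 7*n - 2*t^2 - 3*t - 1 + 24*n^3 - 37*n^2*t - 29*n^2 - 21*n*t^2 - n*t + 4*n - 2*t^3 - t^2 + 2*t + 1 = 24*n^3 + n^2*(-37*t - 21) + n*(-21*t^2 - 16*t - 3) - 2*t^3 - 3*t^2 - t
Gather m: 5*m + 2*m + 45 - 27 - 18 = 7*m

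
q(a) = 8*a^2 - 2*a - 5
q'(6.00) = 94.00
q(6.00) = 271.00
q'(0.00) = -2.00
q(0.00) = -5.00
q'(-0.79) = -14.64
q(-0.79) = 1.57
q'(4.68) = 72.88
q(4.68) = 160.86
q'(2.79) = 42.64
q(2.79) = 51.69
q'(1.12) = 15.92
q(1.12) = 2.80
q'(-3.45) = -57.20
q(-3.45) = 97.12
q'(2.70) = 41.20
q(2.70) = 47.92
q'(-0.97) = -17.52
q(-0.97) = 4.47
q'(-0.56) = -10.96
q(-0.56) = -1.37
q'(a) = 16*a - 2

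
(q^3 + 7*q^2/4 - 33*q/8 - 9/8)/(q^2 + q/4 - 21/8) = (4*q^2 + 13*q + 3)/(4*q + 7)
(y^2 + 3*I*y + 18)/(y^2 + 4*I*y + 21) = (y + 6*I)/(y + 7*I)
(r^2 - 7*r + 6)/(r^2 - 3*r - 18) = (r - 1)/(r + 3)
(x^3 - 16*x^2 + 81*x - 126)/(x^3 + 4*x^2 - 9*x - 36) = (x^2 - 13*x + 42)/(x^2 + 7*x + 12)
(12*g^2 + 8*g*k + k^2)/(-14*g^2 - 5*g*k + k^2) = (-6*g - k)/(7*g - k)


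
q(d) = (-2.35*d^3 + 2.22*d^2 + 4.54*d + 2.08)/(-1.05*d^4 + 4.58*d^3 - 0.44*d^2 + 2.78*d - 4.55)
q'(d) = (-7.05*d^2 + 4.44*d + 4.54)/(-1.05*d^4 + 4.58*d^3 - 0.44*d^2 + 2.78*d - 4.55) + (-2.35*d^3 + 2.22*d^2 + 4.54*d + 2.08)*(4.2*d^3 - 13.74*d^2 + 0.88*d - 2.78)/(-1.05*d^4 + 4.58*d^3 - 0.44*d^2 + 2.78*d - 4.55)^2 = (-2.4675*d^6 + 4.662*d^5 + 5.1674*d^4 - 45.9164*d^3 + 11.6675*d^2 - 18.3716*d - 26.4394)/(1.1025*d^8 - 9.618*d^7 + 21.9004*d^6 - 9.8684*d^5 + 35.2134*d^4 - 44.1244*d^3 + 11.7324*d^2 - 25.298*d + 20.7025)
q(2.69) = -0.45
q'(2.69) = -0.78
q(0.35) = -1.11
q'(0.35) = -2.80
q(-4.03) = -0.29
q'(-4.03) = -0.03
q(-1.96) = -0.31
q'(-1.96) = 0.05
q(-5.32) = -0.25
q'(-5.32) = -0.03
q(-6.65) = -0.22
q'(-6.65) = -0.02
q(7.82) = 0.54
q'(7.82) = -0.14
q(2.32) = -0.18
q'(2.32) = -0.72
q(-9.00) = -0.18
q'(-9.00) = -0.01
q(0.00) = -0.46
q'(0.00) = -1.28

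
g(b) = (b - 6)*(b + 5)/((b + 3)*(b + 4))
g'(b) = (b - 6)/((b + 3)*(b + 4)) - (b - 6)*(b + 5)/((b + 3)*(b + 4)^2) - (b - 6)*(b + 5)/((b + 3)^2*(b + 4)) + (b + 5)/((b + 3)*(b + 4))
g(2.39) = -0.77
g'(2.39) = 0.37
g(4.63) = -0.20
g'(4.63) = 0.17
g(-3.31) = 73.56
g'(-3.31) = 166.30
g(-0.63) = -3.63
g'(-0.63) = 2.32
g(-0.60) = -3.56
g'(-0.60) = 2.26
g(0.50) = -1.92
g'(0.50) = 0.98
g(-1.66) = -8.16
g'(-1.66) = 8.20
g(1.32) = -1.29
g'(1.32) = 0.61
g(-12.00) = 1.75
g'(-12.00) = 0.07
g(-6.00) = 2.00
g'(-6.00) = -0.50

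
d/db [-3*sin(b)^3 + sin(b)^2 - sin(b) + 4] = (-9*sin(b)^2 + 2*sin(b) - 1)*cos(b)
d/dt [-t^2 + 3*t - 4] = 3 - 2*t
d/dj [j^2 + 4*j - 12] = 2*j + 4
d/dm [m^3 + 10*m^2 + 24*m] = 3*m^2 + 20*m + 24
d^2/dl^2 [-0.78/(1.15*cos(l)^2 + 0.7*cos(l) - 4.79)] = (4.1262*(1 - cos(l)^2)^2 + 1.8837*cos(l)^3 + 19.63182*cos(l)^2 - 1.15206*cos(l) - 13.48386)/(1.15*cos(l)^2 + 0.7*cos(l) - 4.79)^3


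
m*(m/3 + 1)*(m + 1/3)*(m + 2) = m^4/3 + 16*m^3/9 + 23*m^2/9 + 2*m/3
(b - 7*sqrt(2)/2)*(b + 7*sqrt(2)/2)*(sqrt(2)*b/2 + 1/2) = sqrt(2)*b^3/2 + b^2/2 - 49*sqrt(2)*b/4 - 49/4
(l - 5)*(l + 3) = l^2 - 2*l - 15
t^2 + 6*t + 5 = (t + 1)*(t + 5)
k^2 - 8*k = k*(k - 8)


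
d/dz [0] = 0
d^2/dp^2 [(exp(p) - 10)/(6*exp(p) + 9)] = 23*(3 - 2*exp(p))*exp(p)/(3*(8*exp(3*p) + 36*exp(2*p) + 54*exp(p) + 27))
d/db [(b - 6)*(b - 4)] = 2*b - 10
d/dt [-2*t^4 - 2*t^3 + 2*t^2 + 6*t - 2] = -8*t^3 - 6*t^2 + 4*t + 6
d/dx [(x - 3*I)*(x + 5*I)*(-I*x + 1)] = -3*I*x^2 + 6*x - 13*I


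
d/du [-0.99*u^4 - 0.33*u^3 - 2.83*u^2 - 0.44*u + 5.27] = -3.96*u^3 - 0.99*u^2 - 5.66*u - 0.44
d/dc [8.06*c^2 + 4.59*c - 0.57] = 16.12*c + 4.59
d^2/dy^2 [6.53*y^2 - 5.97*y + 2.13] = 13.0600000000000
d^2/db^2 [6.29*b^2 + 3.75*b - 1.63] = 12.5800000000000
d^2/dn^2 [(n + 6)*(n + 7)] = 2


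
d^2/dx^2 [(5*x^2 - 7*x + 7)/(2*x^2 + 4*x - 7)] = 2*(-68*x^3 + 294*x^2 - 126*x + 259)/(8*x^6 + 48*x^5 + 12*x^4 - 272*x^3 - 42*x^2 + 588*x - 343)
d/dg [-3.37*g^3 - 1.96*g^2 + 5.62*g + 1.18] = -10.11*g^2 - 3.92*g + 5.62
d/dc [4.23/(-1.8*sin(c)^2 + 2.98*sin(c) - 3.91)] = (15.228*sin(c) - 12.6054)*cos(c)/(1.8*sin(c)^2 - 2.98*sin(c) + 3.91)^2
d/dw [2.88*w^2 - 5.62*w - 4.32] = 5.76*w - 5.62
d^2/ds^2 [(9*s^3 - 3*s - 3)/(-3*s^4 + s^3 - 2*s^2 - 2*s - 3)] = 6*(-27*s^9 + 108*s^7 + 186*s^6 + 282*s^5 - 18*s^4 - 82*s^3 - 84*s^2 - 78*s - 8)/(27*s^12 - 27*s^11 + 63*s^10 + 17*s^9 + 87*s^8 + 12*s^7 + 137*s^6 + 84*s^5 + 105*s^4 + 53*s^3 + 90*s^2 + 54*s + 27)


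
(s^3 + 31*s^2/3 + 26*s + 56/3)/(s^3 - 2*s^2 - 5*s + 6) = (3*s^2 + 25*s + 28)/(3*(s^2 - 4*s + 3))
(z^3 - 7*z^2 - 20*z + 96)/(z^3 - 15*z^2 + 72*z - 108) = (z^2 - 4*z - 32)/(z^2 - 12*z + 36)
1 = 1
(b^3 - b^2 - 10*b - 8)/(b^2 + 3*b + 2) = b - 4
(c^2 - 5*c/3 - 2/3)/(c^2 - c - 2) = (c + 1/3)/(c + 1)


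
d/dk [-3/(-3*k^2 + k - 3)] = 3*(1 - 6*k)/(3*k^2 - k + 3)^2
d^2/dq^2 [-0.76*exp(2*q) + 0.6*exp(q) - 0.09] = (0.6 - 3.04*exp(q))*exp(q)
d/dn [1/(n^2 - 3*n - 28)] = (3 - 2*n)/(-n^2 + 3*n + 28)^2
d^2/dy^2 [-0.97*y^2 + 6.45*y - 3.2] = -1.94000000000000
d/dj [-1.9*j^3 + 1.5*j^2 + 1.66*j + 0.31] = -5.7*j^2 + 3.0*j + 1.66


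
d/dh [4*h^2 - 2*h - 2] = 8*h - 2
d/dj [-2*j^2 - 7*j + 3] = -4*j - 7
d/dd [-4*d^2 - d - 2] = -8*d - 1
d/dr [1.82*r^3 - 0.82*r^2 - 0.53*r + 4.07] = 5.46*r^2 - 1.64*r - 0.53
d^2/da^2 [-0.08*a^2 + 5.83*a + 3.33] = -0.160000000000000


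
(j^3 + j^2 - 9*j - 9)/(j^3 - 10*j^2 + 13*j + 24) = (j + 3)/(j - 8)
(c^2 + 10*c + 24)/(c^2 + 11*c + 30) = (c + 4)/(c + 5)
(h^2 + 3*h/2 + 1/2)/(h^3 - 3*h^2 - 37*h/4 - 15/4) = 2*(h + 1)/(2*h^2 - 7*h - 15)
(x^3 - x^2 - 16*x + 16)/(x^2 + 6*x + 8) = (x^2 - 5*x + 4)/(x + 2)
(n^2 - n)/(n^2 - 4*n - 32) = n*(1 - n)/(-n^2 + 4*n + 32)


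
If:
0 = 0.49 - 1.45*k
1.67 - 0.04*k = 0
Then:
No Solution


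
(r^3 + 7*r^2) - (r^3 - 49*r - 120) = 7*r^2 + 49*r + 120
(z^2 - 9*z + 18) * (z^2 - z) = z^4 - 10*z^3 + 27*z^2 - 18*z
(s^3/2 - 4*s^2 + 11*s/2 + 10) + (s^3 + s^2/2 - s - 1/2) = 3*s^3/2 - 7*s^2/2 + 9*s/2 + 19/2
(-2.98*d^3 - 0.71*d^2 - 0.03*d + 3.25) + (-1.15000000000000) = -2.98*d^3 - 0.71*d^2 - 0.03*d + 2.1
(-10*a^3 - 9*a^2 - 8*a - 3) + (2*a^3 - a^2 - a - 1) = -8*a^3 - 10*a^2 - 9*a - 4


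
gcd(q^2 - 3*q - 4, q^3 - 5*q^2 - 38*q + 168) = q - 4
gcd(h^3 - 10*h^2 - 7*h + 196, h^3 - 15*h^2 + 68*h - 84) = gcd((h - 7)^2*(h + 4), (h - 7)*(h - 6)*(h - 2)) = h - 7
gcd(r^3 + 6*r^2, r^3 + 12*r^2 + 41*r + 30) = r + 6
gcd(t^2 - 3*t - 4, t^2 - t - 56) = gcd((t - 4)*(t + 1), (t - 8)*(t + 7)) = 1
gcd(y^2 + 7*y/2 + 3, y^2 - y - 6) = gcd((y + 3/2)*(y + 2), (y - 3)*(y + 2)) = y + 2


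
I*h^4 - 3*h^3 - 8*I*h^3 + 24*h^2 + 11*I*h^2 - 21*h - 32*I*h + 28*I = (h - 7)*(h - 1)*(h + 4*I)*(I*h + 1)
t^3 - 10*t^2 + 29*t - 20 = (t - 5)*(t - 4)*(t - 1)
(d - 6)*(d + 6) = d^2 - 36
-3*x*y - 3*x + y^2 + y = (-3*x + y)*(y + 1)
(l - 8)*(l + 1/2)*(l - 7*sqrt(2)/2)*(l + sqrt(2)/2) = l^4 - 15*l^3/2 - 3*sqrt(2)*l^3 - 15*l^2/2 + 45*sqrt(2)*l^2/2 + 12*sqrt(2)*l + 105*l/4 + 14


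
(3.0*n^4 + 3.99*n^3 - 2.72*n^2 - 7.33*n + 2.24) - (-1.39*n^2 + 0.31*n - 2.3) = 3.0*n^4 + 3.99*n^3 - 1.33*n^2 - 7.64*n + 4.54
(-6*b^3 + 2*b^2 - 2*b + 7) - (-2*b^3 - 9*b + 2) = -4*b^3 + 2*b^2 + 7*b + 5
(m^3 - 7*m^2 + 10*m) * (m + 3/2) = m^4 - 11*m^3/2 - m^2/2 + 15*m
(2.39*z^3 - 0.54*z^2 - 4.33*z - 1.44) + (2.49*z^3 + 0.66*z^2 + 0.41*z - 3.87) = 4.88*z^3 + 0.12*z^2 - 3.92*z - 5.31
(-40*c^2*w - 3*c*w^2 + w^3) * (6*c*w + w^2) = -240*c^3*w^2 - 58*c^2*w^3 + 3*c*w^4 + w^5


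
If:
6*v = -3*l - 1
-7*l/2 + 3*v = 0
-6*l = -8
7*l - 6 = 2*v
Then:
No Solution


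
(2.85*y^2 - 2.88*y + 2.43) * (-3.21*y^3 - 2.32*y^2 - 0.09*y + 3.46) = -9.1485*y^5 + 2.6328*y^4 - 1.3752*y^3 + 4.4826*y^2 - 10.1835*y + 8.4078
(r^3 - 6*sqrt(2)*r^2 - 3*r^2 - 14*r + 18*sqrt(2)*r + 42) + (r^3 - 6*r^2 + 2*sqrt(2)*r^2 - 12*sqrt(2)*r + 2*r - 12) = 2*r^3 - 9*r^2 - 4*sqrt(2)*r^2 - 12*r + 6*sqrt(2)*r + 30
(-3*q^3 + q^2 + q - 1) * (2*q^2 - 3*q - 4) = -6*q^5 + 11*q^4 + 11*q^3 - 9*q^2 - q + 4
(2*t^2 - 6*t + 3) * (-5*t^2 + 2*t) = -10*t^4 + 34*t^3 - 27*t^2 + 6*t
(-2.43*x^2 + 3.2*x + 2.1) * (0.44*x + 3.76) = -1.0692*x^3 - 7.7288*x^2 + 12.956*x + 7.896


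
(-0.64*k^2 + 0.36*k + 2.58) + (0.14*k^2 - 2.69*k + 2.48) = -0.5*k^2 - 2.33*k + 5.06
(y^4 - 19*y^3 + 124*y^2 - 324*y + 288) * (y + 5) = y^5 - 14*y^4 + 29*y^3 + 296*y^2 - 1332*y + 1440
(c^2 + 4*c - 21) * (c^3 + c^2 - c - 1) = c^5 + 5*c^4 - 18*c^3 - 26*c^2 + 17*c + 21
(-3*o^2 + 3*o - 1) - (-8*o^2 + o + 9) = 5*o^2 + 2*o - 10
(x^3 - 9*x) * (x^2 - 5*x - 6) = x^5 - 5*x^4 - 15*x^3 + 45*x^2 + 54*x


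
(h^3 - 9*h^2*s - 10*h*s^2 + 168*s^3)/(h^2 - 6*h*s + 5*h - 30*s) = (h^2 - 3*h*s - 28*s^2)/(h + 5)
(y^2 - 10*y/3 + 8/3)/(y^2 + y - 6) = (y - 4/3)/(y + 3)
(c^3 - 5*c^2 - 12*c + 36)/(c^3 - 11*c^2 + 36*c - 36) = (c + 3)/(c - 3)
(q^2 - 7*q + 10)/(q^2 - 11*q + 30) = (q - 2)/(q - 6)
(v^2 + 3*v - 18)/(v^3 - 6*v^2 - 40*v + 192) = (v - 3)/(v^2 - 12*v + 32)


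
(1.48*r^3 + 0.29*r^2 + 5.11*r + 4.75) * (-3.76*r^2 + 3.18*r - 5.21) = -5.5648*r^5 + 3.616*r^4 - 26.0022*r^3 - 3.1211*r^2 - 11.5181*r - 24.7475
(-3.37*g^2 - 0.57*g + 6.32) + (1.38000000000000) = -3.37*g^2 - 0.57*g + 7.7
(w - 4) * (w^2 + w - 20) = w^3 - 3*w^2 - 24*w + 80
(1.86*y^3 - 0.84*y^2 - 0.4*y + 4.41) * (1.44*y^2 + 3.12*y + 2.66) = 2.6784*y^5 + 4.5936*y^4 + 1.7508*y^3 + 2.868*y^2 + 12.6952*y + 11.7306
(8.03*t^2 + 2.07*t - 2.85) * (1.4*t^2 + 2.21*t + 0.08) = 11.242*t^4 + 20.6443*t^3 + 1.2271*t^2 - 6.1329*t - 0.228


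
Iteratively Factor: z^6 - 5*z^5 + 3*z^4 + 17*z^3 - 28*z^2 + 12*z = (z - 1)*(z^5 - 4*z^4 - z^3 + 16*z^2 - 12*z) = (z - 1)*(z + 2)*(z^4 - 6*z^3 + 11*z^2 - 6*z) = z*(z - 1)*(z + 2)*(z^3 - 6*z^2 + 11*z - 6) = z*(z - 1)^2*(z + 2)*(z^2 - 5*z + 6) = z*(z - 3)*(z - 1)^2*(z + 2)*(z - 2)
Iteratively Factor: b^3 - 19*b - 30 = (b - 5)*(b^2 + 5*b + 6) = (b - 5)*(b + 3)*(b + 2)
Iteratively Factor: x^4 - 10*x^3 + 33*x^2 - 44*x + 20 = (x - 2)*(x^3 - 8*x^2 + 17*x - 10) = (x - 2)*(x - 1)*(x^2 - 7*x + 10) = (x - 2)^2*(x - 1)*(x - 5)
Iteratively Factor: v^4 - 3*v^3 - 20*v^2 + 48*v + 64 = (v + 1)*(v^3 - 4*v^2 - 16*v + 64) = (v - 4)*(v + 1)*(v^2 - 16) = (v - 4)*(v + 1)*(v + 4)*(v - 4)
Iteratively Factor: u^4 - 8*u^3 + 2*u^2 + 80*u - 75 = (u + 3)*(u^3 - 11*u^2 + 35*u - 25) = (u - 1)*(u + 3)*(u^2 - 10*u + 25) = (u - 5)*(u - 1)*(u + 3)*(u - 5)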